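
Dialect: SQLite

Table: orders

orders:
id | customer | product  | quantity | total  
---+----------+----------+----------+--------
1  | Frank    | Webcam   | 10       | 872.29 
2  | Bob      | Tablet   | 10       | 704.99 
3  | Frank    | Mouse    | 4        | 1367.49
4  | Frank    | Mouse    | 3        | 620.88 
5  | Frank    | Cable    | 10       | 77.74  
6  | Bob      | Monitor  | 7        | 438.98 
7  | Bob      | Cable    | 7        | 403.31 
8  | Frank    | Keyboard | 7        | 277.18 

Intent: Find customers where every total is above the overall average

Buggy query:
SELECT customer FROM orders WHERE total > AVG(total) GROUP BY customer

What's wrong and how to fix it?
Bug: WHERE evaluates per row before aggregation, so AVG() is unavailable

Fix: Use a subquery for AVG and a HAVING MIN(...) filter so the condition holds for every row in the group

Corrected query:
SELECT customer FROM orders GROUP BY customer HAVING MIN(total) > (SELECT AVG(total) FROM orders)

Result:
(no rows)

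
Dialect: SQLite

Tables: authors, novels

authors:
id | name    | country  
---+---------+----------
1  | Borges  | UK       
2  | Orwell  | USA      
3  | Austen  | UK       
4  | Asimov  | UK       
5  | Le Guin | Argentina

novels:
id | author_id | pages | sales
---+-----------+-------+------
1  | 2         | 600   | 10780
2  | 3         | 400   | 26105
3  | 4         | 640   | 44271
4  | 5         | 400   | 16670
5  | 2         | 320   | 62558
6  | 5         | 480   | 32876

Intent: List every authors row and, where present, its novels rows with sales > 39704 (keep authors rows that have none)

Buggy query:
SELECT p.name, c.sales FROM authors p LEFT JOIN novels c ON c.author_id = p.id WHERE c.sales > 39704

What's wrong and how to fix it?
Bug: A WHERE condition on the right-hand table after LEFT JOIN drops unmatched parents

Fix: Put 'c.sales > 39704' in the JOIN's ON clause instead of WHERE

Corrected query:
SELECT p.name, c.sales FROM authors p LEFT JOIN novels c ON c.author_id = p.id AND c.sales > 39704

Result:
name    | sales
--------+------
Borges  | NULL 
Orwell  | 62558
Austen  | NULL 
Asimov  | 44271
Le Guin | NULL 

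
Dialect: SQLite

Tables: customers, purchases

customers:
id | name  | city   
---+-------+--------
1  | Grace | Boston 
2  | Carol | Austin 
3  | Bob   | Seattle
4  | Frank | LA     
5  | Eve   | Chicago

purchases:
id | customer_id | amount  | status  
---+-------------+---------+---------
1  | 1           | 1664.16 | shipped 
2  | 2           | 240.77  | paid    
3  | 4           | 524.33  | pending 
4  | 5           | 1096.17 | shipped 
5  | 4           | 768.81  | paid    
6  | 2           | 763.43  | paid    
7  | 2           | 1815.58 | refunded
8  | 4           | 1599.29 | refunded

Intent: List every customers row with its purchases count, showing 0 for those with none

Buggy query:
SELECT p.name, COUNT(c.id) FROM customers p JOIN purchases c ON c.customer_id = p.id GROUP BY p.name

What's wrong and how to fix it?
Bug: INNER JOIN drops customers rows that have no matching purchases rows

Fix: Switch to LEFT JOIN to retain unmatched parent rows

Corrected query:
SELECT p.name, COUNT(c.id) FROM customers p LEFT JOIN purchases c ON c.customer_id = p.id GROUP BY p.name

Result:
name  | COUNT(c.id)
------+------------
Bob   | 0          
Carol | 3          
Eve   | 1          
Frank | 3          
Grace | 1          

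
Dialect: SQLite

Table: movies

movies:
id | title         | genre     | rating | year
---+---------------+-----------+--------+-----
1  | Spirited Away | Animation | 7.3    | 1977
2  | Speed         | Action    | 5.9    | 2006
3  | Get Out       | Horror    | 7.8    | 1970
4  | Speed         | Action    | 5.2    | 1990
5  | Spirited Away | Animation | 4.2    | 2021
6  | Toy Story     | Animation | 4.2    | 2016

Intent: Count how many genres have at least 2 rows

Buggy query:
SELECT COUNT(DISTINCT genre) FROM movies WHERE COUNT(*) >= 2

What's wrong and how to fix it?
Bug: COUNT(*) cannot appear in WHERE; the per-group count doesn't exist yet

Fix: Group first with HAVING COUNT(*) >= 2, then COUNT the resulting groups

Corrected query:
SELECT COUNT(*) FROM (SELECT genre FROM movies GROUP BY genre HAVING COUNT(*) >= 2)

Result:
COUNT(*)
--------
2       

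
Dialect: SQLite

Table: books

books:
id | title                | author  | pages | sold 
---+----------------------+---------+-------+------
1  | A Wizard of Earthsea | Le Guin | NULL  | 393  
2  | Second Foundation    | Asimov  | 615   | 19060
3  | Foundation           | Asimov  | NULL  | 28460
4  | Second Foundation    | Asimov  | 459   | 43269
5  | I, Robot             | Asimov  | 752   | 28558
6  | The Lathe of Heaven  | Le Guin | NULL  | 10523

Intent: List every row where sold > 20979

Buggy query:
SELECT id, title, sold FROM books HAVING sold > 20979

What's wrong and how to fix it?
Bug: This is a non-aggregate query (no GROUP BY, no aggregates), so in SQLite the HAVING clause is invalid here; a row-level condition belongs in WHERE

Fix: Replace HAVING with WHERE since the condition applies to individual rows

Corrected query:
SELECT id, title, sold FROM books WHERE sold > 20979

Result:
id | title             | sold 
---+-------------------+------
3  | Foundation        | 28460
4  | Second Foundation | 43269
5  | I, Robot          | 28558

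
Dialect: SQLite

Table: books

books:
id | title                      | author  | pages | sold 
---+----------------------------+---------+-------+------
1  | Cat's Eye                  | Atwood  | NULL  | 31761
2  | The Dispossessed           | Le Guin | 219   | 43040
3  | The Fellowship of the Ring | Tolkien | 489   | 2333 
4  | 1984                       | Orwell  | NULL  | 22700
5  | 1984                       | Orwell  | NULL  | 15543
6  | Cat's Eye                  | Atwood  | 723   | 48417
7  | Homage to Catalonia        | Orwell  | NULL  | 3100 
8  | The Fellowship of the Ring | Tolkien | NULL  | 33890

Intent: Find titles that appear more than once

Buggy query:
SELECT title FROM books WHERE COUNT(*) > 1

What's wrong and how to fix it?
Bug: WHERE can't reference COUNT(*); aggregates are computed after WHERE

Fix: GROUP BY title, then filter groups with HAVING COUNT(*) > 1

Corrected query:
SELECT title FROM books GROUP BY title HAVING COUNT(*) > 1

Result:
title                     
--------------------------
1984                      
Cat's Eye                 
The Fellowship of the Ring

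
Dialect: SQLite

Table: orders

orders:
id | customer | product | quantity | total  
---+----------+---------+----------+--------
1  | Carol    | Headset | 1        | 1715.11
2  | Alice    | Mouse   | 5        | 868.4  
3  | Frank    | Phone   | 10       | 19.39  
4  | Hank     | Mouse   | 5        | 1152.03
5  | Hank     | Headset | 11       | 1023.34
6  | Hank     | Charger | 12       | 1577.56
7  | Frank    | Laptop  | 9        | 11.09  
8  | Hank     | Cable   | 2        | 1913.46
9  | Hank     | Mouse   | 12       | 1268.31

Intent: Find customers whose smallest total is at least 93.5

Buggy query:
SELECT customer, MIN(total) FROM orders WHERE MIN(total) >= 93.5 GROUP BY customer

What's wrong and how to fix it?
Bug: MIN() in WHERE is a misuse of aggregate

Fix: Replace WHERE with HAVING after the GROUP BY

Corrected query:
SELECT customer, MIN(total) FROM orders GROUP BY customer HAVING MIN(total) >= 93.5

Result:
customer | MIN(total)
---------+-----------
Alice    | 868.4     
Carol    | 1715.11   
Hank     | 1023.34   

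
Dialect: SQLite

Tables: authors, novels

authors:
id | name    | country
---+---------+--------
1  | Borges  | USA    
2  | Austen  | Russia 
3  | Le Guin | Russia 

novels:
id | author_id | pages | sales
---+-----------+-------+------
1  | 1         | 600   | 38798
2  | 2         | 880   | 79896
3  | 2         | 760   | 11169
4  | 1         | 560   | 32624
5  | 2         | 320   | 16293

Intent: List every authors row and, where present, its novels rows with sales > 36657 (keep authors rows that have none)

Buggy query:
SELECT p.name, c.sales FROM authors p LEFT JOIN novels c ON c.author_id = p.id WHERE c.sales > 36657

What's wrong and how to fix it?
Bug: Filtering c.sales in WHERE discards the NULL rows produced by LEFT JOIN, turning it into an inner join

Fix: Put 'c.sales > 36657' in the JOIN's ON clause instead of WHERE

Corrected query:
SELECT p.name, c.sales FROM authors p LEFT JOIN novels c ON c.author_id = p.id AND c.sales > 36657

Result:
name    | sales
--------+------
Borges  | 38798
Austen  | 79896
Le Guin | NULL 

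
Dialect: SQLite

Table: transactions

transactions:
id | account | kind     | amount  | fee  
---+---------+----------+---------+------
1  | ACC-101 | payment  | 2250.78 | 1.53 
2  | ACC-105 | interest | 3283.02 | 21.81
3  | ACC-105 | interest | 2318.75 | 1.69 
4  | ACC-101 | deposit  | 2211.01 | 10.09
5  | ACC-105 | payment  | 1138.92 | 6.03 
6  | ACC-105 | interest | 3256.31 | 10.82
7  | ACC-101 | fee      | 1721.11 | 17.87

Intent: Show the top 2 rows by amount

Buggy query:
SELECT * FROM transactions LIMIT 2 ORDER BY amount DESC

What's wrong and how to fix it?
Bug: ORDER BY cannot follow LIMIT; LIMIT is the final clause

Fix: Sort with ORDER BY, then apply LIMIT

Corrected query:
SELECT * FROM transactions ORDER BY amount DESC LIMIT 2

Result:
id | account | kind     | amount  | fee  
---+---------+----------+---------+------
2  | ACC-105 | interest | 3283.02 | 21.81
6  | ACC-105 | interest | 3256.31 | 10.82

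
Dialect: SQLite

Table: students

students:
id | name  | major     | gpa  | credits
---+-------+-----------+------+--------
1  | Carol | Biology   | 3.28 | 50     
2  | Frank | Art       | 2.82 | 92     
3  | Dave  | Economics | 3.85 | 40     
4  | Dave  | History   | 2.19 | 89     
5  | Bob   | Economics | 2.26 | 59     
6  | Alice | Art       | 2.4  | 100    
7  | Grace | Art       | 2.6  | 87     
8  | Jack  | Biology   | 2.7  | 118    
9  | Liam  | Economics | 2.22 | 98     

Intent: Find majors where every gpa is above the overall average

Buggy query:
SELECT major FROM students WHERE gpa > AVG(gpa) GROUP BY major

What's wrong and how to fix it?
Bug: WHERE evaluates per row before aggregation, so AVG() is unavailable

Fix: Use a subquery for AVG and a HAVING MIN(...) filter so the condition holds for every row in the group

Corrected query:
SELECT major FROM students GROUP BY major HAVING MIN(gpa) > (SELECT AVG(gpa) FROM students)

Result:
(no rows)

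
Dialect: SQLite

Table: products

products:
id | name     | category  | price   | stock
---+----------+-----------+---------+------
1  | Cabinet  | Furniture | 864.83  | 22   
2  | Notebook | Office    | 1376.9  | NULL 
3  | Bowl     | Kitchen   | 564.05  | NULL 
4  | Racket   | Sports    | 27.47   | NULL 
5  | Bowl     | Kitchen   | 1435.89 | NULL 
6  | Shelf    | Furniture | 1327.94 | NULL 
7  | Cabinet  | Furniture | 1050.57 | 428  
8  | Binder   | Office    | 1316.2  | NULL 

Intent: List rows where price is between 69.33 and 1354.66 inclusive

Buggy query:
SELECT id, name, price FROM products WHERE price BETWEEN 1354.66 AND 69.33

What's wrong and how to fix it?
Bug: The bounds are reversed; BETWEEN a AND b requires a <= b to match anything

Fix: Swap the bounds so the smaller value comes first

Corrected query:
SELECT id, name, price FROM products WHERE price BETWEEN 69.33 AND 1354.66

Result:
id | name    | price  
---+---------+--------
1  | Cabinet | 864.83 
3  | Bowl    | 564.05 
6  | Shelf   | 1327.94
7  | Cabinet | 1050.57
8  | Binder  | 1316.2 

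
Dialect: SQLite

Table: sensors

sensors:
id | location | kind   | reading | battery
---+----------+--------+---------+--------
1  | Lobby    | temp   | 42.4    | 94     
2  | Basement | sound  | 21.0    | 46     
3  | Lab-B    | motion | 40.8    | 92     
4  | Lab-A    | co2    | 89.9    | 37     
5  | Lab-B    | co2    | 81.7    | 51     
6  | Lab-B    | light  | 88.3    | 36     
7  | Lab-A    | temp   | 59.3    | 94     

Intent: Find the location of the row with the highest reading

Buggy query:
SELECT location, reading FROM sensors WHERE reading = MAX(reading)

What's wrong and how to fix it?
Bug: WHERE is evaluated per row; an aggregate over the whole table isn't defined there

Fix: Use a subquery: WHERE reading = (SELECT MAX(reading) FROM sensors)

Corrected query:
SELECT location, reading FROM sensors WHERE reading = (SELECT MAX(reading) FROM sensors)

Result:
location | reading
---------+--------
Lab-A    | 89.9   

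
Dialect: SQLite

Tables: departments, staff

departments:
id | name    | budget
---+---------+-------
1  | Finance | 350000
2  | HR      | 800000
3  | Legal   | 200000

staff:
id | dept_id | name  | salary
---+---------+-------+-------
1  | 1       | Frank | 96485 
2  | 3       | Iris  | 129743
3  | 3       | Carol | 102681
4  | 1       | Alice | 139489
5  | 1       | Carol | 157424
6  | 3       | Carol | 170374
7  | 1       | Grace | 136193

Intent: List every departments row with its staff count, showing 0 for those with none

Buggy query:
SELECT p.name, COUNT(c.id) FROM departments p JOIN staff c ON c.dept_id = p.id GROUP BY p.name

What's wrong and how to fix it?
Bug: An inner join excludes parents with zero children

Fix: Switch to LEFT JOIN to retain unmatched parent rows

Corrected query:
SELECT p.name, COUNT(c.id) FROM departments p LEFT JOIN staff c ON c.dept_id = p.id GROUP BY p.name

Result:
name    | COUNT(c.id)
--------+------------
Finance | 4          
HR      | 0          
Legal   | 3          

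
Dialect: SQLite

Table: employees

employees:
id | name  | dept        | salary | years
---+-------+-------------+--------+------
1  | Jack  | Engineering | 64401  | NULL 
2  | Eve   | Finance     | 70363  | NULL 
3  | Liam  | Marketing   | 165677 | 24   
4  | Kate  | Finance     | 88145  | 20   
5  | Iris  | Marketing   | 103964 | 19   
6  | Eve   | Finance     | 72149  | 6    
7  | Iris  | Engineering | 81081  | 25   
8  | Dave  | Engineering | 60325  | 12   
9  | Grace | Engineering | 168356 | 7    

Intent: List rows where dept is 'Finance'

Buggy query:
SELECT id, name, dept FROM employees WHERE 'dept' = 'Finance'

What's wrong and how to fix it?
Bug: Single quotes denote string literals in SQL; the column name is being compared as a constant string

Fix: Remove the quotes around the column name (or use double quotes for an identifier)

Corrected query:
SELECT id, name, dept FROM employees WHERE dept = 'Finance'

Result:
id | name | dept   
---+------+--------
2  | Eve  | Finance
4  | Kate | Finance
6  | Eve  | Finance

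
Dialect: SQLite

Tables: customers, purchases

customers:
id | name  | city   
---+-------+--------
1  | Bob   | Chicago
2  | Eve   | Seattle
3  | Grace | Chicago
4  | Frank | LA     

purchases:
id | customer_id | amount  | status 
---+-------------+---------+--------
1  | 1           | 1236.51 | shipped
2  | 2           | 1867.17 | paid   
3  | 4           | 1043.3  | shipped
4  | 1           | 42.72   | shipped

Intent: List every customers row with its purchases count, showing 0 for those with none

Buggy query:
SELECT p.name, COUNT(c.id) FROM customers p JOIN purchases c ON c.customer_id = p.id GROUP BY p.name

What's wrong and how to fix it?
Bug: INNER JOIN drops customers rows that have no matching purchases rows

Fix: Use LEFT JOIN so parents without children still appear (COUNT(c.id) gives 0)

Corrected query:
SELECT p.name, COUNT(c.id) FROM customers p LEFT JOIN purchases c ON c.customer_id = p.id GROUP BY p.name

Result:
name  | COUNT(c.id)
------+------------
Bob   | 2          
Eve   | 1          
Frank | 1          
Grace | 0          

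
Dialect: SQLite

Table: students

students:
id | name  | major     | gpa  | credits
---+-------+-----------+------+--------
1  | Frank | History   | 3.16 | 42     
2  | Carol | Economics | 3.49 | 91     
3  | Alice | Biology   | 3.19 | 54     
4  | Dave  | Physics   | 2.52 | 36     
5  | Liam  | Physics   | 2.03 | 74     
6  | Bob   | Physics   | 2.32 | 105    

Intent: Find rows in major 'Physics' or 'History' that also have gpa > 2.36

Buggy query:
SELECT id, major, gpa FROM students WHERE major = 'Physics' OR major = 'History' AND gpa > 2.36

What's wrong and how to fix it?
Bug: AND binds tighter than OR, so this parses as major = 'Physics' OR (major = 'History' AND gpa > 2.36)

Fix: Group the OR with parentheses (or use IN), then AND the threshold

Corrected query:
SELECT id, major, gpa FROM students WHERE (major = 'Physics' OR major = 'History') AND gpa > 2.36

Result:
id | major   | gpa 
---+---------+-----
1  | History | 3.16
4  | Physics | 2.52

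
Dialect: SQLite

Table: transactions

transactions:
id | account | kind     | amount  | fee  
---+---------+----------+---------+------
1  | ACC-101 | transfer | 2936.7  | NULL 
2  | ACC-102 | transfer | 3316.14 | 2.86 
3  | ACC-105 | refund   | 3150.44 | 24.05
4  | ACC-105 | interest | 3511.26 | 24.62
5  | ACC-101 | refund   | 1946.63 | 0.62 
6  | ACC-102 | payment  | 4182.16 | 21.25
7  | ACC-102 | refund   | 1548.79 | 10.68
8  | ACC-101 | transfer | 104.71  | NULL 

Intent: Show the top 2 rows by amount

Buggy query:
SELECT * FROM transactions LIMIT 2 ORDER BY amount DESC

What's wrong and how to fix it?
Bug: ORDER BY cannot follow LIMIT; LIMIT is the final clause

Fix: Swap the clauses: ORDER BY first, then LIMIT

Corrected query:
SELECT * FROM transactions ORDER BY amount DESC LIMIT 2

Result:
id | account | kind     | amount  | fee  
---+---------+----------+---------+------
6  | ACC-102 | payment  | 4182.16 | 21.25
4  | ACC-105 | interest | 3511.26 | 24.62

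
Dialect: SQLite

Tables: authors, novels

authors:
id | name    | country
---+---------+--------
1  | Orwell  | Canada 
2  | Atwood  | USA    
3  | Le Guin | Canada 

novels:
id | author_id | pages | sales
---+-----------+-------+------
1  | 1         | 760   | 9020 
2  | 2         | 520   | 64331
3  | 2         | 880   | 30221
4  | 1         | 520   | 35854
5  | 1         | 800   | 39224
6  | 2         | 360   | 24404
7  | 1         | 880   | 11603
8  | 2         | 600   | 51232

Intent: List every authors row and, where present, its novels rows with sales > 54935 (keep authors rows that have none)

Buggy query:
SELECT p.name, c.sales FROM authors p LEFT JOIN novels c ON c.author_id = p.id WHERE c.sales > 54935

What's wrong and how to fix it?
Bug: A WHERE condition on the right-hand table after LEFT JOIN drops unmatched parents

Fix: Put 'c.sales > 54935' in the JOIN's ON clause instead of WHERE

Corrected query:
SELECT p.name, c.sales FROM authors p LEFT JOIN novels c ON c.author_id = p.id AND c.sales > 54935

Result:
name    | sales
--------+------
Orwell  | NULL 
Atwood  | 64331
Le Guin | NULL 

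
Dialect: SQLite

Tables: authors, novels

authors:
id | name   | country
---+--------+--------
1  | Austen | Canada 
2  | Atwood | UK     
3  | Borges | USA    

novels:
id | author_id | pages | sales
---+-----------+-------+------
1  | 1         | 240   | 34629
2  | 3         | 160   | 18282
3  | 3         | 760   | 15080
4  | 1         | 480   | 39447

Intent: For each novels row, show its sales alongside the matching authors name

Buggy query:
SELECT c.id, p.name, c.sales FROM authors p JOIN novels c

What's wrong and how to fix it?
Bug: Missing join condition: each novels row is matched to all authors rows instead of just its own

Fix: Add ON c.author_id = p.id to the JOIN

Corrected query:
SELECT c.id, p.name, c.sales FROM authors p JOIN novels c ON c.author_id = p.id

Result:
id | name   | sales
---+--------+------
1  | Austen | 34629
2  | Borges | 18282
3  | Borges | 15080
4  | Austen | 39447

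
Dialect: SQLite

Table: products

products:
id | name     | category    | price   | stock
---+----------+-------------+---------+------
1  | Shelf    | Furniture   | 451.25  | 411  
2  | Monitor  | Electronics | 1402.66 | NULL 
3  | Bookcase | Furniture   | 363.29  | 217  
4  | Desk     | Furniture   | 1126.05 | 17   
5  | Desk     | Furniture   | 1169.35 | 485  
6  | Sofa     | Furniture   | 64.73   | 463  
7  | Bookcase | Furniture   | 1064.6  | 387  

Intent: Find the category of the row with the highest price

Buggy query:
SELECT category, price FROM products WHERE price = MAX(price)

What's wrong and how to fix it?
Bug: MAX(price) is an aggregate and cannot be used directly in WHERE

Fix: Wrap MAX in a scalar subquery so WHERE compares against a single value

Corrected query:
SELECT category, price FROM products WHERE price = (SELECT MAX(price) FROM products)

Result:
category    | price  
------------+--------
Electronics | 1402.66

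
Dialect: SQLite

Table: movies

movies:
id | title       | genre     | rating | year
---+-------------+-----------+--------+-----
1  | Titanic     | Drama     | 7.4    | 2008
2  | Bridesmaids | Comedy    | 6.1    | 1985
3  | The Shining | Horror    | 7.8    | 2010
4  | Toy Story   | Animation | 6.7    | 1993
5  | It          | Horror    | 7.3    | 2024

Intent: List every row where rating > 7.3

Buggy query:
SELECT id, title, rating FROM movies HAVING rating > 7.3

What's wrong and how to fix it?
Bug: This is a non-aggregate query (no GROUP BY, no aggregates), so in SQLite the HAVING clause is invalid here; a row-level condition belongs in WHERE

Fix: Replace HAVING with WHERE since the condition applies to individual rows

Corrected query:
SELECT id, title, rating FROM movies WHERE rating > 7.3

Result:
id | title       | rating
---+-------------+-------
1  | Titanic     | 7.4   
3  | The Shining | 7.8   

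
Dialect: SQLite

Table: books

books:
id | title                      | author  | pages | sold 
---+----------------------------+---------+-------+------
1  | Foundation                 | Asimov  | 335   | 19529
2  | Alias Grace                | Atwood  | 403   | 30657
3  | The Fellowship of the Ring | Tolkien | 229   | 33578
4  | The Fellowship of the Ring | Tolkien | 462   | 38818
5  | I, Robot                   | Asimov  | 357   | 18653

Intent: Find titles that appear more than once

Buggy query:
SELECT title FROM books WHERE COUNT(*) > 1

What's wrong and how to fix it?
Bug: COUNT(*) is an aggregate and cannot be used in WHERE

Fix: GROUP BY title, then filter groups with HAVING COUNT(*) > 1

Corrected query:
SELECT title FROM books GROUP BY title HAVING COUNT(*) > 1

Result:
title                     
--------------------------
The Fellowship of the Ring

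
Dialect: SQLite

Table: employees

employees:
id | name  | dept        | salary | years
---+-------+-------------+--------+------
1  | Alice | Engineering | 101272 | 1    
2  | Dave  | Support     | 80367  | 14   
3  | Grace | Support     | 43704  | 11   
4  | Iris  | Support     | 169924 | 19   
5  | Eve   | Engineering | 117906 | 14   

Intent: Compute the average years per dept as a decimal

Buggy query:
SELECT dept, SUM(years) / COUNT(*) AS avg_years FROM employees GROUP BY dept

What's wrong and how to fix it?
Bug: SUM(years) and COUNT(*) are both integers; the division truncates the fractional part

Fix: Cast one side to REAL so the division keeps the fractional part

Corrected query:
SELECT dept, SUM(years) * 1.0 / COUNT(*) AS avg_years FROM employees GROUP BY dept

Result:
dept        | avg_years
------------+----------
Engineering | 7.5      
Support     | 14.666667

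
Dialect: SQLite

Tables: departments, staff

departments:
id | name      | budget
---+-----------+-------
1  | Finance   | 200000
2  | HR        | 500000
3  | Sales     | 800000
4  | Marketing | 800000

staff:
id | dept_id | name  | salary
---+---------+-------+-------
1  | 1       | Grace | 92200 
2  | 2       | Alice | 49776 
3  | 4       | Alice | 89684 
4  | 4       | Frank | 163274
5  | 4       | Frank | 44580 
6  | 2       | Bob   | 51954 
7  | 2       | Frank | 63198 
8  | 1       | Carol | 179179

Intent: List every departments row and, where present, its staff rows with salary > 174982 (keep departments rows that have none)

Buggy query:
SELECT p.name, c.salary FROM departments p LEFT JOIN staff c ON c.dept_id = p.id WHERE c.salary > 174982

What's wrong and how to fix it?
Bug: Filtering c.salary in WHERE discards the NULL rows produced by LEFT JOIN, turning it into an inner join

Fix: Move the right-table condition into the ON clause so unmatched parents are kept

Corrected query:
SELECT p.name, c.salary FROM departments p LEFT JOIN staff c ON c.dept_id = p.id AND c.salary > 174982

Result:
name      | salary
----------+-------
Finance   | 179179
HR        | NULL  
Sales     | NULL  
Marketing | NULL  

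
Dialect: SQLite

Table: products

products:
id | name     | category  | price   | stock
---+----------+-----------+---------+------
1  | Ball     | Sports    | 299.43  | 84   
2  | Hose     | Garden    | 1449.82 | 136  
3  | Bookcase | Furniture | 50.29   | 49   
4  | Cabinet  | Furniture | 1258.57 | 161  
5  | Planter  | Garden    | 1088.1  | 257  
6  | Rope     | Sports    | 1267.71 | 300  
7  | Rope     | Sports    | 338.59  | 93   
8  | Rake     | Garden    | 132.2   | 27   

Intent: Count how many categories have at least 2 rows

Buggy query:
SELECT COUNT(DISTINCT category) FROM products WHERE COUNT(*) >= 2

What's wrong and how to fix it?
Bug: WHERE filters individual rows, not groups, so a group-level COUNT is invalid there

Fix: Group first with HAVING COUNT(*) >= 2, then COUNT the resulting groups

Corrected query:
SELECT COUNT(*) FROM (SELECT category FROM products GROUP BY category HAVING COUNT(*) >= 2)

Result:
COUNT(*)
--------
3       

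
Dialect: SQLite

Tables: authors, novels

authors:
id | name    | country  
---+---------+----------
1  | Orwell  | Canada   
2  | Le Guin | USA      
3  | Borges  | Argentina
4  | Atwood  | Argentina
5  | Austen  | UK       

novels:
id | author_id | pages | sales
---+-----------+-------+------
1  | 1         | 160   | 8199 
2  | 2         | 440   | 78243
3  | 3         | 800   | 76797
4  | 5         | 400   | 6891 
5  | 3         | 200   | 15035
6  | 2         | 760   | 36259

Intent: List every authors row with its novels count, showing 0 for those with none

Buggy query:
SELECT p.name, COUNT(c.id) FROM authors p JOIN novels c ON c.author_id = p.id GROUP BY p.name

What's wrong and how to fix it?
Bug: An inner join excludes parents with zero children

Fix: Use LEFT JOIN so parents without children still appear (COUNT(c.id) gives 0)

Corrected query:
SELECT p.name, COUNT(c.id) FROM authors p LEFT JOIN novels c ON c.author_id = p.id GROUP BY p.name

Result:
name    | COUNT(c.id)
--------+------------
Atwood  | 0          
Austen  | 1          
Borges  | 2          
Le Guin | 2          
Orwell  | 1          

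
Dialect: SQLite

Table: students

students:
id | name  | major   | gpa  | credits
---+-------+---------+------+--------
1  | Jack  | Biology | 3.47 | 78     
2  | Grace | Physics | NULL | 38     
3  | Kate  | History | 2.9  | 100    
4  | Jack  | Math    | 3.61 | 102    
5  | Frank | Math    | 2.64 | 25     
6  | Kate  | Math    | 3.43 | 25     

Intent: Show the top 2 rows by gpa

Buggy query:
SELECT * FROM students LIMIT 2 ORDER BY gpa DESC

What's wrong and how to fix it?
Bug: ORDER BY cannot follow LIMIT; LIMIT is the final clause

Fix: Swap the clauses: ORDER BY first, then LIMIT

Corrected query:
SELECT * FROM students ORDER BY gpa DESC LIMIT 2

Result:
id | name | major   | gpa  | credits
---+------+---------+------+--------
4  | Jack | Math    | 3.61 | 102    
1  | Jack | Biology | 3.47 | 78     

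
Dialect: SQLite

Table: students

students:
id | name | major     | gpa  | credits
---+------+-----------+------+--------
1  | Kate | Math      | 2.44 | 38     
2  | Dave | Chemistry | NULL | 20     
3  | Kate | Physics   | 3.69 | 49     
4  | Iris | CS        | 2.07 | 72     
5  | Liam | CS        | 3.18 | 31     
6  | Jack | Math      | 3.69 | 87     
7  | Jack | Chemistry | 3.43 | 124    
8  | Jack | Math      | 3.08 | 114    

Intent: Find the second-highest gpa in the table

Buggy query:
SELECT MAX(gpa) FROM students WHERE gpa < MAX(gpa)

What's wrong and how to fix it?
Bug: MAX(gpa) on the right of the comparison is an aggregate-in-WHERE error

Fix: Put the inner MAX in a scalar subquery

Corrected query:
SELECT MAX(gpa) FROM students WHERE gpa < (SELECT MAX(gpa) FROM students)

Result:
MAX(gpa)
--------
3.43    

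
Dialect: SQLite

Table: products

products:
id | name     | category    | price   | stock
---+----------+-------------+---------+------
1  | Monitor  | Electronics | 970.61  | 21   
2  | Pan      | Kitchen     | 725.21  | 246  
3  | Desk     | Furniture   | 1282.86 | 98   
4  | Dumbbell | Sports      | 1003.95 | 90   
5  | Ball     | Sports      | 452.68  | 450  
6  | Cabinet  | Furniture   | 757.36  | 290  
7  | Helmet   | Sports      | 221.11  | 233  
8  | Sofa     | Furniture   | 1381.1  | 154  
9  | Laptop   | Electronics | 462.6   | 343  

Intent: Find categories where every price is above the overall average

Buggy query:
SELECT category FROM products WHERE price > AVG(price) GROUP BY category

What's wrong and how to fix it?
Bug: AVG() is an aggregate; it can't sit directly in WHERE

Fix: Use a subquery for AVG and a HAVING MIN(...) filter so the condition holds for every row in the group

Corrected query:
SELECT category FROM products GROUP BY category HAVING MIN(price) > (SELECT AVG(price) FROM products)

Result:
(no rows)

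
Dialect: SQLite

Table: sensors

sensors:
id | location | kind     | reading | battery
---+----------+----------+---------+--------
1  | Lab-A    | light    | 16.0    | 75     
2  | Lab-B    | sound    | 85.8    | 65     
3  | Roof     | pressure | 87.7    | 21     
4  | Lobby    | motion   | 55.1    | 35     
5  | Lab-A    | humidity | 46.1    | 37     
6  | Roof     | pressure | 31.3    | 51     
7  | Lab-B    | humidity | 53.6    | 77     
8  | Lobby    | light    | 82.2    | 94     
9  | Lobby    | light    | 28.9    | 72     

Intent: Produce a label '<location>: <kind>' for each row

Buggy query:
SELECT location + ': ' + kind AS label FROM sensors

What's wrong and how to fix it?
Bug: '+' is numeric addition; on text columns SQLite converts them to 0 instead of concatenating

Fix: Use the || operator for string concatenation

Corrected query:
SELECT location || ': ' || kind AS label FROM sensors

Result:
label          
---------------
Lab-A: light   
Lab-B: sound   
Roof: pressure 
Lobby: motion  
Lab-A: humidity
Roof: pressure 
Lab-B: humidity
Lobby: light   
Lobby: light   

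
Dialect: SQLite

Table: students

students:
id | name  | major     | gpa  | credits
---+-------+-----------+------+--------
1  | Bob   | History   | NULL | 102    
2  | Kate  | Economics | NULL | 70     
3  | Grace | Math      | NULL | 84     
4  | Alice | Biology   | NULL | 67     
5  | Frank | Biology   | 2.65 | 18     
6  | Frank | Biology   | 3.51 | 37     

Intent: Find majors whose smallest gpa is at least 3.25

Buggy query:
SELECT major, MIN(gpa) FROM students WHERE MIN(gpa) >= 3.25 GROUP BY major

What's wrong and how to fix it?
Bug: Aggregates like MIN are computed per group after WHERE runs

Fix: Replace WHERE with HAVING after the GROUP BY

Corrected query:
SELECT major, MIN(gpa) FROM students GROUP BY major HAVING MIN(gpa) >= 3.25

Result:
(no rows)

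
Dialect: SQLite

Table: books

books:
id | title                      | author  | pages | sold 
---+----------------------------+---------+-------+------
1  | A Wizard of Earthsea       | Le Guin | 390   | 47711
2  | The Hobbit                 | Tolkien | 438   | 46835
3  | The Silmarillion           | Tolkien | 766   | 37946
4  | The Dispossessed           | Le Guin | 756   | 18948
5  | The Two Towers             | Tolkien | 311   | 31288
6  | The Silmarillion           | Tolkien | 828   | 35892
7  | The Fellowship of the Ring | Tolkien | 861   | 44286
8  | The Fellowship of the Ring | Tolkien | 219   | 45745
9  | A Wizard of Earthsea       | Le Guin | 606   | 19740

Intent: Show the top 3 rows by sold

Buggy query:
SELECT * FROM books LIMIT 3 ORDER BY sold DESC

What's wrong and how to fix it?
Bug: ORDER BY cannot follow LIMIT; LIMIT is the final clause

Fix: Sort with ORDER BY, then apply LIMIT

Corrected query:
SELECT * FROM books ORDER BY sold DESC LIMIT 3

Result:
id | title                      | author  | pages | sold 
---+----------------------------+---------+-------+------
1  | A Wizard of Earthsea       | Le Guin | 390   | 47711
2  | The Hobbit                 | Tolkien | 438   | 46835
8  | The Fellowship of the Ring | Tolkien | 219   | 45745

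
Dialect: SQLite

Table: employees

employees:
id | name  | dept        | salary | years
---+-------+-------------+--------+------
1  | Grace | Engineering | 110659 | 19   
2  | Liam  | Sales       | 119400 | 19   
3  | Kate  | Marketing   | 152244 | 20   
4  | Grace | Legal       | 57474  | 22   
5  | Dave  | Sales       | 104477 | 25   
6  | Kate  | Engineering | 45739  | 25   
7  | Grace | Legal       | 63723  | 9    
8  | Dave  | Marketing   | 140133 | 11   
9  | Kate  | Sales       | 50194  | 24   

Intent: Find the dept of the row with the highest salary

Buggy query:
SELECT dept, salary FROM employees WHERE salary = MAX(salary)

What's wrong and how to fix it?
Bug: WHERE is evaluated per row; an aggregate over the whole table isn't defined there

Fix: Wrap MAX in a scalar subquery so WHERE compares against a single value

Corrected query:
SELECT dept, salary FROM employees WHERE salary = (SELECT MAX(salary) FROM employees)

Result:
dept      | salary
----------+-------
Marketing | 152244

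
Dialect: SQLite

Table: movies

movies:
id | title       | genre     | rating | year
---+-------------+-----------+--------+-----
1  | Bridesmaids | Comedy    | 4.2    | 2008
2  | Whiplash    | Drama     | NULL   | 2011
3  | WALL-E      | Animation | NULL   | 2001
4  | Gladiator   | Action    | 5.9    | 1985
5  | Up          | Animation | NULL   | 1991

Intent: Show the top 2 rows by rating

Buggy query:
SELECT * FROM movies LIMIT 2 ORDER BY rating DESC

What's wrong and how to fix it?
Bug: ORDER BY cannot follow LIMIT; LIMIT is the final clause

Fix: Sort with ORDER BY, then apply LIMIT

Corrected query:
SELECT * FROM movies ORDER BY rating DESC LIMIT 2

Result:
id | title       | genre  | rating | year
---+-------------+--------+--------+-----
4  | Gladiator   | Action | 5.9    | 1985
1  | Bridesmaids | Comedy | 4.2    | 2008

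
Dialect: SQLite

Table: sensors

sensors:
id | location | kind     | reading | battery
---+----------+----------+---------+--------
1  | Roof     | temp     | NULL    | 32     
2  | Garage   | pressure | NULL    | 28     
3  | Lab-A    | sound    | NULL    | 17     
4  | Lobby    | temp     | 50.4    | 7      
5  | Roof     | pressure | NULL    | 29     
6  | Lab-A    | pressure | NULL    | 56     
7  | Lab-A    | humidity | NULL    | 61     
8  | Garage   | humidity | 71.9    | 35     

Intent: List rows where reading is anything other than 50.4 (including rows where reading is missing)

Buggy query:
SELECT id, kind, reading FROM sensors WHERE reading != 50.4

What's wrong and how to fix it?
Bug: Inequality against NULL is unknown, not true; rows with NULL are dropped

Fix: Handle NULL separately with IS NULL alongside the inequality

Corrected query:
SELECT id, kind, reading FROM sensors WHERE reading != 50.4 OR reading IS NULL

Result:
id | kind     | reading
---+----------+--------
1  | temp     | NULL   
2  | pressure | NULL   
3  | sound    | NULL   
5  | pressure | NULL   
6  | pressure | NULL   
7  | humidity | NULL   
8  | humidity | 71.9   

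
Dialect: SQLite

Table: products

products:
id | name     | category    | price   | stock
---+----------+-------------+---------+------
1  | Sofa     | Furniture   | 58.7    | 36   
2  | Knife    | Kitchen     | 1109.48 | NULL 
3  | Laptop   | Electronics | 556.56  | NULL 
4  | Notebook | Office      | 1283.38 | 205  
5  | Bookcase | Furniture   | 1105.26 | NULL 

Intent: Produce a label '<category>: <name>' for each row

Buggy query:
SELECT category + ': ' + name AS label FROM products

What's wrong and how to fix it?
Bug: SQLite uses || for string concatenation; + coerces text to numbers (yielding 0)

Fix: Replace + with || to concatenate text

Corrected query:
SELECT category || ': ' || name AS label FROM products

Result:
label              
-------------------
Furniture: Sofa    
Kitchen: Knife     
Electronics: Laptop
Office: Notebook   
Furniture: Bookcase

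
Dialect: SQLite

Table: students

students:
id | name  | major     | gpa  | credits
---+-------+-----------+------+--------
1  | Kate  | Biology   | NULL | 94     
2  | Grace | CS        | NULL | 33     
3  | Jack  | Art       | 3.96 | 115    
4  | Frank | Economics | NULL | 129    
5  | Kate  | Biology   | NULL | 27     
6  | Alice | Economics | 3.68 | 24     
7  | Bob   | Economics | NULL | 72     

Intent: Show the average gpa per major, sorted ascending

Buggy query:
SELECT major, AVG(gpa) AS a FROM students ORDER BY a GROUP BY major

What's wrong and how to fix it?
Bug: ORDER BY appears before GROUP BY; SQL clause order requires GROUP BY first

Fix: Reorder: SELECT … FROM … GROUP BY … ORDER BY …

Corrected query:
SELECT major, AVG(gpa) AS a FROM students GROUP BY major ORDER BY a

Result:
major     | a   
----------+-----
Biology   | NULL
CS        | NULL
Economics | 3.68
Art       | 3.96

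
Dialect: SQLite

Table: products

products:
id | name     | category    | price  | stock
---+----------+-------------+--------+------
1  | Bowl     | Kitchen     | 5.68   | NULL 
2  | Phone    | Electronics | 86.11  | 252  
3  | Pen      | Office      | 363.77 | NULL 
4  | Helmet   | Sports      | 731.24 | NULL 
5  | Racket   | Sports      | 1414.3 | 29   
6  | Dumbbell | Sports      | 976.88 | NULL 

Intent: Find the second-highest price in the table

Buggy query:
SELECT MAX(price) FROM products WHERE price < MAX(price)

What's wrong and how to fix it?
Bug: MAX(price) on the right of the comparison is an aggregate-in-WHERE error

Fix: Compute the overall MAX in a subquery, then take MAX of rows below it

Corrected query:
SELECT MAX(price) FROM products WHERE price < (SELECT MAX(price) FROM products)

Result:
MAX(price)
----------
976.88    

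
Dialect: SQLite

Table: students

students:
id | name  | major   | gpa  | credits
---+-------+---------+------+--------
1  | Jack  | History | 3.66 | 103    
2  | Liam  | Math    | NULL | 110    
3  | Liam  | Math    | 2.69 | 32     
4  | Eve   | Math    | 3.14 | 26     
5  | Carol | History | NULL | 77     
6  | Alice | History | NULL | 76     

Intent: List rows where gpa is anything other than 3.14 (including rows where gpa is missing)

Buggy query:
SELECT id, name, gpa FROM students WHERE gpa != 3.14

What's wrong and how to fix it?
Bug: 'gpa != 3.14' is unknown when gpa is NULL, so NULL rows are silently excluded

Fix: Add an explicit OR gpa IS NULL to include the missing-value rows

Corrected query:
SELECT id, name, gpa FROM students WHERE gpa != 3.14 OR gpa IS NULL

Result:
id | name  | gpa 
---+-------+-----
1  | Jack  | 3.66
2  | Liam  | NULL
3  | Liam  | 2.69
5  | Carol | NULL
6  | Alice | NULL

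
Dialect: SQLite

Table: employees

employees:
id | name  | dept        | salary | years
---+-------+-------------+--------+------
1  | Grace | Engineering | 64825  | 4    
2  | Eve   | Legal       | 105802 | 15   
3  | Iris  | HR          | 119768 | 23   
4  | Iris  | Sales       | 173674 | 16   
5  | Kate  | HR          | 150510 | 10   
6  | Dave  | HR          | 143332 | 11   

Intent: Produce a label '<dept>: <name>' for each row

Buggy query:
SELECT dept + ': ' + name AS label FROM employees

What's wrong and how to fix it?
Bug: SQLite uses || for string concatenation; + coerces text to numbers (yielding 0)

Fix: Replace + with || to concatenate text

Corrected query:
SELECT dept || ': ' || name AS label FROM employees

Result:
label             
------------------
Engineering: Grace
Legal: Eve        
HR: Iris          
Sales: Iris       
HR: Kate          
HR: Dave          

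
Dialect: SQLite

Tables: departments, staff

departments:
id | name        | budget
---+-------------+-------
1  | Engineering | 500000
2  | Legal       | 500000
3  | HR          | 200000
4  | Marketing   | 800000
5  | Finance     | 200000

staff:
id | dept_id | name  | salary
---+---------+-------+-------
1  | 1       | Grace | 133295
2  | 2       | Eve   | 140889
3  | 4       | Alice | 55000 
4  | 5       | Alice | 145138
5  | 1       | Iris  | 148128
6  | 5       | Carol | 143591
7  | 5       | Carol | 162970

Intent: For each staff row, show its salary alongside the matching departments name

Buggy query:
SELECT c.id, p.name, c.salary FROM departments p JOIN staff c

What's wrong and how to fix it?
Bug: Missing join condition: each staff row is matched to all departments rows instead of just its own

Fix: Specify the join condition linking the foreign key to the parent id

Corrected query:
SELECT c.id, p.name, c.salary FROM departments p JOIN staff c ON c.dept_id = p.id

Result:
id | name        | salary
---+-------------+-------
1  | Engineering | 133295
2  | Legal       | 140889
3  | Marketing   | 55000 
4  | Finance     | 145138
5  | Engineering | 148128
6  | Finance     | 143591
7  | Finance     | 162970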